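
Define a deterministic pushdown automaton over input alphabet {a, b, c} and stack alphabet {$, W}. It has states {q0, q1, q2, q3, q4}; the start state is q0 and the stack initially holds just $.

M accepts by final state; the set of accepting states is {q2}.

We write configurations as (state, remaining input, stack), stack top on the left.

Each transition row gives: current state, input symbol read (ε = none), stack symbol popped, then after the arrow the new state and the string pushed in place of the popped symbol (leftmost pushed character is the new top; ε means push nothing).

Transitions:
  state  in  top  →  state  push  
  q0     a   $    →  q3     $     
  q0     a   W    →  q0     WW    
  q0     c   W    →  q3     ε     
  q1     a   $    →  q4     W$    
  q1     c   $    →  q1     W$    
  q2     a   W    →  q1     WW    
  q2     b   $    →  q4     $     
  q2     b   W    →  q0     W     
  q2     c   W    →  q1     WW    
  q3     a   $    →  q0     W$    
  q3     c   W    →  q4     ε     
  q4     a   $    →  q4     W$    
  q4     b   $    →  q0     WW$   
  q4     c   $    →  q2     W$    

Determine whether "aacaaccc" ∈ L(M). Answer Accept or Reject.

Accept

(q0, aacaaccc, $) ⊢ (q3, acaaccc, $) ⊢ (q0, caaccc, W$) ⊢ (q3, aaccc, $) ⊢ (q0, accc, W$) ⊢ (q0, ccc, WW$) ⊢ (q3, cc, W$) ⊢ (q4, c, $) ⊢ (q2, ε, W$)
All input consumed; state q2 ∈ F.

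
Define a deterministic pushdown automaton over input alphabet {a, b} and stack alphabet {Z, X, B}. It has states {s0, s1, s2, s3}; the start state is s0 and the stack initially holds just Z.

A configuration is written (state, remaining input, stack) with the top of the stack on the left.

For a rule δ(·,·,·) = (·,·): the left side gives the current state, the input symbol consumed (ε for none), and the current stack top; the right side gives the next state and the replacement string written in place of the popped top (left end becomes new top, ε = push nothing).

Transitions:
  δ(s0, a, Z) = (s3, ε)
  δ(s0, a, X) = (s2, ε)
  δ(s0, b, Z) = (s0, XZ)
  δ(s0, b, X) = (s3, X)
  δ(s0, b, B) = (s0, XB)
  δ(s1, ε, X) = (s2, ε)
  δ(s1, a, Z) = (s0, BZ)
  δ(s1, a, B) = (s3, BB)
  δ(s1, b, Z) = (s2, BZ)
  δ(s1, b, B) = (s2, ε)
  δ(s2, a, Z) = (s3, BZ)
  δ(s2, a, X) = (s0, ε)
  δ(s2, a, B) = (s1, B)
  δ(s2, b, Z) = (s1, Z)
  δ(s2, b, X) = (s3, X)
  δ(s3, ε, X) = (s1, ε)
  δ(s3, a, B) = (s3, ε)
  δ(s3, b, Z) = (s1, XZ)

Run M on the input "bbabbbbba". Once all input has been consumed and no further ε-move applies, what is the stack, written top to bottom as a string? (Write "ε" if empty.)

(s0, bbabbbbba, Z) ⊢ (s0, babbbbba, XZ) ⊢ (s3, abbbbba, XZ) ⊢ (s1, abbbbba, Z) ⊢ (s0, bbbbba, BZ) ⊢ (s0, bbbba, XBZ) ⊢ (s3, bbba, XBZ) ⊢ (s1, bbba, BZ) ⊢ (s2, bba, Z) ⊢ (s1, ba, Z) ⊢ (s2, a, BZ) ⊢ (s1, ε, BZ)
All input consumed in state s1 with stack BZ.

BZ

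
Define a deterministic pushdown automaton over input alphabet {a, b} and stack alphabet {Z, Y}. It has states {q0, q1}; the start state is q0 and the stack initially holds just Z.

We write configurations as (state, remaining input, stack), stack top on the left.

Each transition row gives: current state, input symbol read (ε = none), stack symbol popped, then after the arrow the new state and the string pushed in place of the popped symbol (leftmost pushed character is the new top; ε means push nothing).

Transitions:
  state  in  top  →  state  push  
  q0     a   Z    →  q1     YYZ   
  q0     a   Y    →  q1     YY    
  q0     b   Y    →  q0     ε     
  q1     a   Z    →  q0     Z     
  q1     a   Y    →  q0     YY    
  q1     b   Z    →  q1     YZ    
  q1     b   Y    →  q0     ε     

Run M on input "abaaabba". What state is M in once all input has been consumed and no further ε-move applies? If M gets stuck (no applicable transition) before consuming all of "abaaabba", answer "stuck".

q1

(q0, abaaabba, Z) ⊢ (q1, baaabba, YYZ) ⊢ (q0, aaabba, YZ) ⊢ (q1, aabba, YYZ) ⊢ (q0, abba, YYYZ) ⊢ (q1, bba, YYYYZ) ⊢ (q0, ba, YYYZ) ⊢ (q0, a, YYZ) ⊢ (q1, ε, YYYZ)
All input consumed; M is in state q1.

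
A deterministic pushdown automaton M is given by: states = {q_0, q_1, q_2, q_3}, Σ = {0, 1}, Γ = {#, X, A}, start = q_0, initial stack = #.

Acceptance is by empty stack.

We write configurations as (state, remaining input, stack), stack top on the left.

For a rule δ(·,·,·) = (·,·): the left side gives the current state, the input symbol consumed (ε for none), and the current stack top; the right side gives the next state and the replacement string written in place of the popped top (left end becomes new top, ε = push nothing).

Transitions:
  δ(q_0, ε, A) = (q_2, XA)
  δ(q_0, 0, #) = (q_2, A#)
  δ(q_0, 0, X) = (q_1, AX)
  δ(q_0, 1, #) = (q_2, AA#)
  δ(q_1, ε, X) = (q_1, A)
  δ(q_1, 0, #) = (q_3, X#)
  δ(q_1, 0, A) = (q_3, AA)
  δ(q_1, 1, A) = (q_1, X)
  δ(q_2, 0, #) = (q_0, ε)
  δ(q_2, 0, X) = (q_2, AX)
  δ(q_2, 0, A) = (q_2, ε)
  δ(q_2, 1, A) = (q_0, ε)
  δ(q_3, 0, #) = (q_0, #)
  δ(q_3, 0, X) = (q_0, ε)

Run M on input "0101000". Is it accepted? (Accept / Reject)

Accept

(q_0, 0101000, #)
  read 0, top #: go to q_2, push A# → (q_2, 101000, A#)
  read 1, top A: go to q_0, push ε → (q_0, 01000, #)
  read 0, top #: go to q_2, push A# → (q_2, 1000, A#)
  read 1, top A: go to q_0, push ε → (q_0, 000, #)
  read 0, top #: go to q_2, push A# → (q_2, 00, A#)
  read 0, top A: go to q_2, push ε → (q_2, 0, #)
  read 0, top #: go to q_0, push ε → (q_0, ε, ε)
All input consumed and the stack is empty.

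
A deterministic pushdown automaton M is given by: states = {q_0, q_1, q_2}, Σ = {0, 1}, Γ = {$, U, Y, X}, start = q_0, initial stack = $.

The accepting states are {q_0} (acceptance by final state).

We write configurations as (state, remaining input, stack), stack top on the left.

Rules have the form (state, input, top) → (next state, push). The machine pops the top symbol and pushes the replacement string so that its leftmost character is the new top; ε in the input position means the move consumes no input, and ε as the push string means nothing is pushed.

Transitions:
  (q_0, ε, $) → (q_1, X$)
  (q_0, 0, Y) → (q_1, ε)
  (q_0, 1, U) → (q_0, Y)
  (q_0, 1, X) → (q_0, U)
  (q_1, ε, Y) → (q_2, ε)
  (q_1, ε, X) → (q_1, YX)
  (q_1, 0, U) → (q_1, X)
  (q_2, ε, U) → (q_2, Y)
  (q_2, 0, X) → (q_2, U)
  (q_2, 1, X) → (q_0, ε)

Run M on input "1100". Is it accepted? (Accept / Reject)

Reject

(q_0, 1100, $) ⊢ (q_1, 1100, X$) ⊢ (q_1, 1100, YX$) ⊢ (q_2, 1100, X$) ⊢ (q_0, 100, $) ⊢ (q_1, 100, X$) ⊢ (q_1, 100, YX$) ⊢ (q_2, 100, X$) ⊢ (q_0, 00, $) ⊢ (q_1, 00, X$) ⊢ (q_1, 00, YX$) ⊢ (q_2, 00, X$) ⊢ (q_2, 0, U$) ⊢ (q_2, 0, Y$)
No transition applies at (q_2, 0, Y$); input not fully consumed.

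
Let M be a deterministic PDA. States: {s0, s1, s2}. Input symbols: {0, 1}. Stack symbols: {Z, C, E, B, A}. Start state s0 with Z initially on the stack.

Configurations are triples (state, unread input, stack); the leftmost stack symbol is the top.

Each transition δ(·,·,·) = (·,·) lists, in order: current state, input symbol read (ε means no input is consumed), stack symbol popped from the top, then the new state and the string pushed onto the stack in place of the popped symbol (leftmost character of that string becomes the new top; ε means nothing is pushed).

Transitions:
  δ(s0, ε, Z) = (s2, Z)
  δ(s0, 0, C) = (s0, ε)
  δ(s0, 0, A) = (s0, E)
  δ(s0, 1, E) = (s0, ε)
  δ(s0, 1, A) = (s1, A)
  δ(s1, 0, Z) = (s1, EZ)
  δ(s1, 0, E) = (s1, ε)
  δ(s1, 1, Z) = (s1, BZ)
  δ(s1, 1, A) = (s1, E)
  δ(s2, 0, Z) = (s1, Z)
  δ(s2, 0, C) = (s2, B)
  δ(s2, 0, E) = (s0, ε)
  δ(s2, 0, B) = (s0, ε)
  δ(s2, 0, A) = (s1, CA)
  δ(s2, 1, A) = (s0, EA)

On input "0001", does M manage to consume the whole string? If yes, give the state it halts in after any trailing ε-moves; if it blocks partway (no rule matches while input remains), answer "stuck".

(s0, 0001, Z)
  ε-move, top Z: go to s2, push Z → (s2, 0001, Z)
  read 0, top Z: go to s1, push Z → (s1, 001, Z)
  read 0, top Z: go to s1, push EZ → (s1, 01, EZ)
  read 0, top E: go to s1, push ε → (s1, 1, Z)
  read 1, top Z: go to s1, push BZ → (s1, ε, BZ)
All input consumed; M is in state s1.

s1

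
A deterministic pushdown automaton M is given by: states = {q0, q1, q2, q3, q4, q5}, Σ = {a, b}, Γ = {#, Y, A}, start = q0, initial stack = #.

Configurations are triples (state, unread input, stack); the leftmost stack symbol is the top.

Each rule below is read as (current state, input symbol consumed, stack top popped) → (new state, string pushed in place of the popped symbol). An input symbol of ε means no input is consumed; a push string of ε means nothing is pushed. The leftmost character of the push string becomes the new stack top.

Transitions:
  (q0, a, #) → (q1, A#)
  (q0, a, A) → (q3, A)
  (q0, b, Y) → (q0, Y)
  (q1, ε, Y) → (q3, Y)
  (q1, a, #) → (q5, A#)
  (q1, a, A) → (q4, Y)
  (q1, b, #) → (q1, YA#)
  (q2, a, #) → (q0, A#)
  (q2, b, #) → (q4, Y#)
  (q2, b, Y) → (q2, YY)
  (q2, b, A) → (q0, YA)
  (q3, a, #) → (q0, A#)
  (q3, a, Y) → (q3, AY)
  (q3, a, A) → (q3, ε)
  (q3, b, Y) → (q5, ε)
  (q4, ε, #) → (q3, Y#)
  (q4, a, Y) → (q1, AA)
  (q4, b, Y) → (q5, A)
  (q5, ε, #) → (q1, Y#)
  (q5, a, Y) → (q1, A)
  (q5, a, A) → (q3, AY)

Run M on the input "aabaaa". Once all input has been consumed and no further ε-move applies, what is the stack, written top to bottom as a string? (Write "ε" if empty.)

(q0, aabaaa, #)
  read a, top #: go to q1, push A# → (q1, abaaa, A#)
  read a, top A: go to q4, push Y → (q4, baaa, Y#)
  read b, top Y: go to q5, push A → (q5, aaa, A#)
  read a, top A: go to q3, push AY → (q3, aa, AY#)
  read a, top A: go to q3, push ε → (q3, a, Y#)
  read a, top Y: go to q3, push AY → (q3, ε, AY#)
All input consumed in state q3 with stack AY#.

AY#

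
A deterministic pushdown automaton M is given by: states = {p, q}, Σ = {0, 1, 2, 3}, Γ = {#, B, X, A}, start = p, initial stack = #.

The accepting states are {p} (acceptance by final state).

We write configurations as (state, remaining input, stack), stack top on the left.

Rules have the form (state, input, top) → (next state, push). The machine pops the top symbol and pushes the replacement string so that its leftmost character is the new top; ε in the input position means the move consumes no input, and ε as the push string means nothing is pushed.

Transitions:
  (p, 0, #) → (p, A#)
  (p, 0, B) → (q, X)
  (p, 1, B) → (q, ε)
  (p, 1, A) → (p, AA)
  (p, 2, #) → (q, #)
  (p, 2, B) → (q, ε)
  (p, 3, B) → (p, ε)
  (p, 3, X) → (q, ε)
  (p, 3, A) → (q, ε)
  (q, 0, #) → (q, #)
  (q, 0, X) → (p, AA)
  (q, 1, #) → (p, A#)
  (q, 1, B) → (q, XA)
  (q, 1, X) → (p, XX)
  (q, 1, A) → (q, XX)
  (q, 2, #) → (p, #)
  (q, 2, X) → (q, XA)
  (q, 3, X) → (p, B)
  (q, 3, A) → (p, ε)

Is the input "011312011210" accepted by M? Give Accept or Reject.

(p, 011312011210, #)
  read 0, top #: go to p, push A# → (p, 11312011210, A#)
  read 1, top A: go to p, push AA → (p, 1312011210, AA#)
  read 1, top A: go to p, push AA → (p, 312011210, AAA#)
  read 3, top A: go to q, push ε → (q, 12011210, AA#)
  read 1, top A: go to q, push XX → (q, 2011210, XXA#)
  read 2, top X: go to q, push XA → (q, 011210, XAXA#)
  read 0, top X: go to p, push AA → (p, 11210, AAAXA#)
  read 1, top A: go to p, push AA → (p, 1210, AAAAXA#)
  read 1, top A: go to p, push AA → (p, 210, AAAAAXA#)
No transition applies at (p, 210, AAAAAXA#); input not fully consumed.

Reject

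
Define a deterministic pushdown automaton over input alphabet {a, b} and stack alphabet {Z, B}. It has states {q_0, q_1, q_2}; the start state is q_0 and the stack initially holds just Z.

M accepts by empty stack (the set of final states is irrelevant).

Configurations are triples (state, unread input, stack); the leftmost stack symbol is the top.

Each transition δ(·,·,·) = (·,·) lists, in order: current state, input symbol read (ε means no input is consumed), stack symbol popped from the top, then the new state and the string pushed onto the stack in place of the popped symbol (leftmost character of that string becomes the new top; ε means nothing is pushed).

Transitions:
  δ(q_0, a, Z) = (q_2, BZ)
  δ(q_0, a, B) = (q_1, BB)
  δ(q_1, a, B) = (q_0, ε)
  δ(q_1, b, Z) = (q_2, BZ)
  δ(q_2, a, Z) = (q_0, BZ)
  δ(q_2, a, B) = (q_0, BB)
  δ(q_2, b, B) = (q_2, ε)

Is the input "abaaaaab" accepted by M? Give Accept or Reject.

(q_0, abaaaaab, Z)
  read a, top Z: go to q_2, push BZ → (q_2, baaaaab, BZ)
  read b, top B: go to q_2, push ε → (q_2, aaaaab, Z)
  read a, top Z: go to q_0, push BZ → (q_0, aaaab, BZ)
  read a, top B: go to q_1, push BB → (q_1, aaab, BBZ)
  read a, top B: go to q_0, push ε → (q_0, aab, BZ)
  read a, top B: go to q_1, push BB → (q_1, ab, BBZ)
  read a, top B: go to q_0, push ε → (q_0, b, BZ)
No transition applies at (q_0, b, BZ); input not fully consumed.

Reject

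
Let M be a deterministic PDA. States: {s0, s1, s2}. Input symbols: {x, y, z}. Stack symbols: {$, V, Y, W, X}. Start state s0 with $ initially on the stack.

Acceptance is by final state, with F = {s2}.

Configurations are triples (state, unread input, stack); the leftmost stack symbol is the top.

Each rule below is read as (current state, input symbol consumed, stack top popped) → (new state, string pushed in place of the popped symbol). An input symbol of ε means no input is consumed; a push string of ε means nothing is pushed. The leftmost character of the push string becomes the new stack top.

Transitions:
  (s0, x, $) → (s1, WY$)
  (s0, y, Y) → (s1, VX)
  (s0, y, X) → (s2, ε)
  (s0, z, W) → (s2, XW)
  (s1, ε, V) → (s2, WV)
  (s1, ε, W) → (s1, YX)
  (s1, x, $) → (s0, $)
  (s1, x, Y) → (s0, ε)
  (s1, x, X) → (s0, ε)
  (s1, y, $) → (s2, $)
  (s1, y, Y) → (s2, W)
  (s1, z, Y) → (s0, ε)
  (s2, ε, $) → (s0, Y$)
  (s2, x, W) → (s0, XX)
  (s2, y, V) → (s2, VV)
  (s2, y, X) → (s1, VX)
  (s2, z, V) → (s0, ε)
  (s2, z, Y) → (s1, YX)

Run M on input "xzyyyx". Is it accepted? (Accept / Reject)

Reject

(s0, xzyyyx, $) ⊢ (s1, zyyyx, WY$) ⊢ (s1, zyyyx, YXY$) ⊢ (s0, yyyx, XY$) ⊢ (s2, yyx, Y$)
No transition applies at (s2, yyx, Y$); input not fully consumed.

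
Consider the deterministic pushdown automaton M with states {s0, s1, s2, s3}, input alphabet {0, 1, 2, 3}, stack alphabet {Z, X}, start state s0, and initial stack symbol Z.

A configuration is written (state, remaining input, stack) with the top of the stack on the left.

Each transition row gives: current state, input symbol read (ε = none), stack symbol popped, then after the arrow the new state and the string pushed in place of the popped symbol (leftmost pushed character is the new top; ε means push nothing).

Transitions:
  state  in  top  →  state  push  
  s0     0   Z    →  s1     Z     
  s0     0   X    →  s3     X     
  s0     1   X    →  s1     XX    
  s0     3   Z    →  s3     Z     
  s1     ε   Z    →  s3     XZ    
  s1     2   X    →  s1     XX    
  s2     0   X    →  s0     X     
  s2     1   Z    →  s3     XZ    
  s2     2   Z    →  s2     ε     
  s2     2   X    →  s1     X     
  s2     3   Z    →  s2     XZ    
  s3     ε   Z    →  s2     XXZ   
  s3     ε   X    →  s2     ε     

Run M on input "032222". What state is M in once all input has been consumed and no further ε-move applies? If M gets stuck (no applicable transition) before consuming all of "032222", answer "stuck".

(s0, 032222, Z)
  read 0, top Z: go to s1, push Z → (s1, 32222, Z)
  ε-move, top Z: go to s3, push XZ → (s3, 32222, XZ)
  ε-move, top X: go to s2, push ε → (s2, 32222, Z)
  read 3, top Z: go to s2, push XZ → (s2, 2222, XZ)
  read 2, top X: go to s1, push X → (s1, 222, XZ)
  read 2, top X: go to s1, push XX → (s1, 22, XXZ)
  read 2, top X: go to s1, push XX → (s1, 2, XXXZ)
  read 2, top X: go to s1, push XX → (s1, ε, XXXXZ)
All input consumed; M is in state s1.

s1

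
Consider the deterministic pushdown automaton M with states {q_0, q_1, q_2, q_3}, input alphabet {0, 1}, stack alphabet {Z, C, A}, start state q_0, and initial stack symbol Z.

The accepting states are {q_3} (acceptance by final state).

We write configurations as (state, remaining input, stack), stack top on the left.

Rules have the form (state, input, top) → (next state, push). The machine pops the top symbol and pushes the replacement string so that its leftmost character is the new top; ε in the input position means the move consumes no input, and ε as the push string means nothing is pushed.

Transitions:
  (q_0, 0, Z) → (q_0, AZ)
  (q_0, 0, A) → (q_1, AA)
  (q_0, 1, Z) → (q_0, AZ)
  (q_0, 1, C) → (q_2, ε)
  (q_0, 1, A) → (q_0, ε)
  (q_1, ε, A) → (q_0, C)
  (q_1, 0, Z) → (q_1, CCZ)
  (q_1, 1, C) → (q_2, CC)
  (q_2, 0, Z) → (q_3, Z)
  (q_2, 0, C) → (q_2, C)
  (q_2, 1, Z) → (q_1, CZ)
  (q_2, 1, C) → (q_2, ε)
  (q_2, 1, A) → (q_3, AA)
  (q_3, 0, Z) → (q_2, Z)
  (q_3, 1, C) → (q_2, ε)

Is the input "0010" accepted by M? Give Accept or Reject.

Reject

(q_0, 0010, Z) ⊢ (q_0, 010, AZ) ⊢ (q_1, 10, AAZ) ⊢ (q_0, 10, CAZ) ⊢ (q_2, 0, AZ)
No transition applies at (q_2, 0, AZ); input not fully consumed.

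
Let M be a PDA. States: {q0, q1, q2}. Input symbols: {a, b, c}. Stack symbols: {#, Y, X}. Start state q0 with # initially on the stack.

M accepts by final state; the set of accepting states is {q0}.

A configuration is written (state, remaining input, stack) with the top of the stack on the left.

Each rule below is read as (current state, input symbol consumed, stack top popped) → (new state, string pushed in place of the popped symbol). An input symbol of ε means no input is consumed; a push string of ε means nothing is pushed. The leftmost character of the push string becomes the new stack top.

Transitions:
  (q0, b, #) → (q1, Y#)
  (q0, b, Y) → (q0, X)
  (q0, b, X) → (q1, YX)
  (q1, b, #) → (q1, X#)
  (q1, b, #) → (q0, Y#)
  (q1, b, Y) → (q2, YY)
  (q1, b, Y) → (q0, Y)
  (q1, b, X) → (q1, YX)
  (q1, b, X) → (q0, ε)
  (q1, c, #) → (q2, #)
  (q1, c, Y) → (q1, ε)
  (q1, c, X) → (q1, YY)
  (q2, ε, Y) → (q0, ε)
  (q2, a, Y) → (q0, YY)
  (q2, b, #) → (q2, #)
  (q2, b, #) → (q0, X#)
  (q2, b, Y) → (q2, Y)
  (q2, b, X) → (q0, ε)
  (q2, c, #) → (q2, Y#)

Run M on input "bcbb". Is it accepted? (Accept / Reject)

One accepting computation: (q0, bcbb, #) ⊢ (q1, cbb, Y#) ⊢ (q1, bb, #) ⊢ (q1, b, X#) ⊢ (q0, ε, #)
All input consumed and state q0 ∈ F.

Accept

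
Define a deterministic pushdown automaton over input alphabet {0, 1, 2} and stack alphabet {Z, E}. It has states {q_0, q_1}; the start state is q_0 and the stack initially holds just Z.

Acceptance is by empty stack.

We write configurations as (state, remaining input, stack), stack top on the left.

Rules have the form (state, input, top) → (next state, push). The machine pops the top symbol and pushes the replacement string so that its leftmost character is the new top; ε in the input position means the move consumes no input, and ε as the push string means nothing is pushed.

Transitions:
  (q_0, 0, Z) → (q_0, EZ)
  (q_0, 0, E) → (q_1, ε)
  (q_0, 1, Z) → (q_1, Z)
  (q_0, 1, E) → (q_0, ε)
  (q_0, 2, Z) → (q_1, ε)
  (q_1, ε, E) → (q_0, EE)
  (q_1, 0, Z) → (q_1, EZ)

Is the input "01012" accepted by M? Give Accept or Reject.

Accept

(q_0, 01012, Z)
  read 0, top Z: go to q_0, push EZ → (q_0, 1012, EZ)
  read 1, top E: go to q_0, push ε → (q_0, 012, Z)
  read 0, top Z: go to q_0, push EZ → (q_0, 12, EZ)
  read 1, top E: go to q_0, push ε → (q_0, 2, Z)
  read 2, top Z: go to q_1, push ε → (q_1, ε, ε)
All input consumed and the stack is empty.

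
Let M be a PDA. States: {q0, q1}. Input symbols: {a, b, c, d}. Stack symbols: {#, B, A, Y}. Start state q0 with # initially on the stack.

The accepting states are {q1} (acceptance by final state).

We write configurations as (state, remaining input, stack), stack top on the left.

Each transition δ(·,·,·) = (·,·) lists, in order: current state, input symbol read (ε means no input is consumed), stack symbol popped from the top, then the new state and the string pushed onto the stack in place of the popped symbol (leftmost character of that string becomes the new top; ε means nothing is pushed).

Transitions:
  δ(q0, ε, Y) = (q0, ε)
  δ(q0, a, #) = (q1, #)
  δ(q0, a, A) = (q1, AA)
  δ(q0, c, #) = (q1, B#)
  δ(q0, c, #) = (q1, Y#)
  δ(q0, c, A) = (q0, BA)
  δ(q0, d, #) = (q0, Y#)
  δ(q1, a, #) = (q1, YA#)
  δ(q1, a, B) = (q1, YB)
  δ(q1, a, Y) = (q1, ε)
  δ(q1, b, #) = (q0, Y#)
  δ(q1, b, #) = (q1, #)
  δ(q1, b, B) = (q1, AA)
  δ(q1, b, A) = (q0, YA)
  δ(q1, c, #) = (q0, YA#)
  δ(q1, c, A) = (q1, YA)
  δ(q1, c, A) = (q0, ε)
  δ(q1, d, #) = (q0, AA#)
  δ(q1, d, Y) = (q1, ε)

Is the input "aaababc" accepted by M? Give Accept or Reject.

No computation consumes all input and reaches a final state.

Reject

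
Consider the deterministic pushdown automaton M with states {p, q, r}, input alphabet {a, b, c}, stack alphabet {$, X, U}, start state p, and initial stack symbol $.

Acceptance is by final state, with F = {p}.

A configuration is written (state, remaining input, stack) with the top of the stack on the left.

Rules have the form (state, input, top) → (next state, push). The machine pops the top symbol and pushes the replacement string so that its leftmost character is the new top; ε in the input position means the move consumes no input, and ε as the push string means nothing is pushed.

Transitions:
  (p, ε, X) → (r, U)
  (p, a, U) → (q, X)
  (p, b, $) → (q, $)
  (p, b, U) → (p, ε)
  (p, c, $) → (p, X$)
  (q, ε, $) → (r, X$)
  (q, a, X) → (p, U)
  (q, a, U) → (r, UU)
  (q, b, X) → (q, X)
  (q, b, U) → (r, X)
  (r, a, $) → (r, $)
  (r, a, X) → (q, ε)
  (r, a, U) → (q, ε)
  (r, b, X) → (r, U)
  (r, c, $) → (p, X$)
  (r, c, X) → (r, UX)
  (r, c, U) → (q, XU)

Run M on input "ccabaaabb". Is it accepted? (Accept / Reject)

Reject

(p, ccabaaabb, $)
  read c, top $: go to p, push X$ → (p, cabaaabb, X$)
  ε-move, top X: go to r, push U → (r, cabaaabb, U$)
  read c, top U: go to q, push XU → (q, abaaabb, XU$)
  read a, top X: go to p, push U → (p, baaabb, UU$)
  read b, top U: go to p, push ε → (p, aaabb, U$)
  read a, top U: go to q, push X → (q, aabb, X$)
  read a, top X: go to p, push U → (p, abb, U$)
  read a, top U: go to q, push X → (q, bb, X$)
  read b, top X: go to q, push X → (q, b, X$)
  read b, top X: go to q, push X → (q, ε, X$)
All input consumed; state q ∉ F and no further ε-move applies.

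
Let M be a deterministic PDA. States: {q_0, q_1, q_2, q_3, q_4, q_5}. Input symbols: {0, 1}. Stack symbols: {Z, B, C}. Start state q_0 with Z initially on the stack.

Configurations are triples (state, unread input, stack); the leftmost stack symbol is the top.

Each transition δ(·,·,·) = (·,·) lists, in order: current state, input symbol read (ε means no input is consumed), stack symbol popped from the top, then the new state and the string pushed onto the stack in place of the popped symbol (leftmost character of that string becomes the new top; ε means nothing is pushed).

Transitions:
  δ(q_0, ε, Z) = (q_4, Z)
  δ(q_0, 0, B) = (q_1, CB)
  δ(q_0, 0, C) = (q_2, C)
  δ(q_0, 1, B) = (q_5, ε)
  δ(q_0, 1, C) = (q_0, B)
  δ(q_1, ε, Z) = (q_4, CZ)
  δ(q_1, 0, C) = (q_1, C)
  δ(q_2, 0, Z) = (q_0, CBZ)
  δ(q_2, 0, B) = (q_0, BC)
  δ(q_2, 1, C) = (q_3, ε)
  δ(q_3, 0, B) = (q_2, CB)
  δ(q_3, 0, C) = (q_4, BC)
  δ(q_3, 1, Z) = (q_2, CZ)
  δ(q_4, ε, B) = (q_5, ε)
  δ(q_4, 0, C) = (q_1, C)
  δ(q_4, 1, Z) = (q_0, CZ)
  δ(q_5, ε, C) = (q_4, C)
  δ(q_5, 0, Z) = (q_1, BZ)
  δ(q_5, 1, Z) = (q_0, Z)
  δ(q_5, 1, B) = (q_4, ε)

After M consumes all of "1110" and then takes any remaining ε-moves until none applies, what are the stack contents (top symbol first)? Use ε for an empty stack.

(q_0, 1110, Z)
  ε-move, top Z: go to q_4, push Z → (q_4, 1110, Z)
  read 1, top Z: go to q_0, push CZ → (q_0, 110, CZ)
  read 1, top C: go to q_0, push B → (q_0, 10, BZ)
  read 1, top B: go to q_5, push ε → (q_5, 0, Z)
  read 0, top Z: go to q_1, push BZ → (q_1, ε, BZ)
All input consumed in state q_1 with stack BZ.

BZ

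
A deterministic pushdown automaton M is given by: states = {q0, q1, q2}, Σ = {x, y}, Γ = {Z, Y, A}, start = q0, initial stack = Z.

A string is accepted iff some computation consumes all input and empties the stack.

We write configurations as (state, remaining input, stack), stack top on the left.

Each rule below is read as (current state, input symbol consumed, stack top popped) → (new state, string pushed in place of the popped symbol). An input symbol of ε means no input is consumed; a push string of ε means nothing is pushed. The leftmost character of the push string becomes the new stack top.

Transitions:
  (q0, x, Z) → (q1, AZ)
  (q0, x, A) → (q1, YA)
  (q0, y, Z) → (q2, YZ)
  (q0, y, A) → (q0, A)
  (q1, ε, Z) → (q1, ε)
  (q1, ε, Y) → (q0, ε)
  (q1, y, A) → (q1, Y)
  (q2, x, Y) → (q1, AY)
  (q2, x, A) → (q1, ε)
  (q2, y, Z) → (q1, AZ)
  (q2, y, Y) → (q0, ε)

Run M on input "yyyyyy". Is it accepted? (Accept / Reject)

Reject

(q0, yyyyyy, Z) ⊢ (q2, yyyyy, YZ) ⊢ (q0, yyyy, Z) ⊢ (q2, yyy, YZ) ⊢ (q0, yy, Z) ⊢ (q2, y, YZ) ⊢ (q0, ε, Z)
All input consumed; stack is Z, not empty, and no further ε-move applies.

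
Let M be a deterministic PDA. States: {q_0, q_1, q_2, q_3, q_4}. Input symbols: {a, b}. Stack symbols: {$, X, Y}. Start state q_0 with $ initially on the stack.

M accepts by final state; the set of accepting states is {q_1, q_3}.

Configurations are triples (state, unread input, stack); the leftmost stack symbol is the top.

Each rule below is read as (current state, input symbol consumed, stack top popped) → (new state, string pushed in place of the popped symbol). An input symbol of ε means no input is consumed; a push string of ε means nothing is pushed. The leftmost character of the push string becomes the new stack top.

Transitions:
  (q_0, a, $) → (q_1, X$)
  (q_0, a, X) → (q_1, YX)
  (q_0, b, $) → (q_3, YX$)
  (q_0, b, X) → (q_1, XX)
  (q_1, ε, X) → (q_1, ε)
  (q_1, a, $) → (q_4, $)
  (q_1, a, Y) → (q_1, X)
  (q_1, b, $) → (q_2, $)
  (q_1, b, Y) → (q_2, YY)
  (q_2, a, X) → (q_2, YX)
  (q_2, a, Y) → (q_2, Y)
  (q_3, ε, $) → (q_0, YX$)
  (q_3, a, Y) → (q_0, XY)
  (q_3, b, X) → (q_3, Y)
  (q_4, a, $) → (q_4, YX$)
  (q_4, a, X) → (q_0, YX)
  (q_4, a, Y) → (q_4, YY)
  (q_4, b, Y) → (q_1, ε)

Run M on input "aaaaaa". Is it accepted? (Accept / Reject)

Reject

(q_0, aaaaaa, $)
  read a, top $: go to q_1, push X$ → (q_1, aaaaa, X$)
  ε-move, top X: go to q_1, push ε → (q_1, aaaaa, $)
  read a, top $: go to q_4, push $ → (q_4, aaaa, $)
  read a, top $: go to q_4, push YX$ → (q_4, aaa, YX$)
  read a, top Y: go to q_4, push YY → (q_4, aa, YYX$)
  read a, top Y: go to q_4, push YY → (q_4, a, YYYX$)
  read a, top Y: go to q_4, push YY → (q_4, ε, YYYYX$)
All input consumed; state q_4 ∉ F and no further ε-move applies.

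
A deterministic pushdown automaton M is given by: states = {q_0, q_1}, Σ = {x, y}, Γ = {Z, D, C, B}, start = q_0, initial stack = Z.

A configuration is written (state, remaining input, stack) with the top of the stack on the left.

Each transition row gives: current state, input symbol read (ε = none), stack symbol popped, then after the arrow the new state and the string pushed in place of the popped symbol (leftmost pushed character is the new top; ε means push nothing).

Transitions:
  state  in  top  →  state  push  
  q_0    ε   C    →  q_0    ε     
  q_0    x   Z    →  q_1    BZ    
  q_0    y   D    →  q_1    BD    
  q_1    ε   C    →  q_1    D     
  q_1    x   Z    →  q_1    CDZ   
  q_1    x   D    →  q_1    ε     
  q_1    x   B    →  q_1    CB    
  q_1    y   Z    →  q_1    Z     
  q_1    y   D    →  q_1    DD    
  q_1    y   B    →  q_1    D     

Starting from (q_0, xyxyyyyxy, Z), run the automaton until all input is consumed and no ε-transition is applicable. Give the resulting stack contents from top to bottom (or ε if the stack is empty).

DDDZ

(q_0, xyxyyyyxy, Z)
  read x, top Z: go to q_1, push BZ → (q_1, yxyyyyxy, BZ)
  read y, top B: go to q_1, push D → (q_1, xyyyyxy, DZ)
  read x, top D: go to q_1, push ε → (q_1, yyyyxy, Z)
  read y, top Z: go to q_1, push Z → (q_1, yyyxy, Z)
  read y, top Z: go to q_1, push Z → (q_1, yyxy, Z)
  read y, top Z: go to q_1, push Z → (q_1, yxy, Z)
  read y, top Z: go to q_1, push Z → (q_1, xy, Z)
  read x, top Z: go to q_1, push CDZ → (q_1, y, CDZ)
  ε-move, top C: go to q_1, push D → (q_1, y, DDZ)
  read y, top D: go to q_1, push DD → (q_1, ε, DDDZ)
All input consumed in state q_1 with stack DDDZ.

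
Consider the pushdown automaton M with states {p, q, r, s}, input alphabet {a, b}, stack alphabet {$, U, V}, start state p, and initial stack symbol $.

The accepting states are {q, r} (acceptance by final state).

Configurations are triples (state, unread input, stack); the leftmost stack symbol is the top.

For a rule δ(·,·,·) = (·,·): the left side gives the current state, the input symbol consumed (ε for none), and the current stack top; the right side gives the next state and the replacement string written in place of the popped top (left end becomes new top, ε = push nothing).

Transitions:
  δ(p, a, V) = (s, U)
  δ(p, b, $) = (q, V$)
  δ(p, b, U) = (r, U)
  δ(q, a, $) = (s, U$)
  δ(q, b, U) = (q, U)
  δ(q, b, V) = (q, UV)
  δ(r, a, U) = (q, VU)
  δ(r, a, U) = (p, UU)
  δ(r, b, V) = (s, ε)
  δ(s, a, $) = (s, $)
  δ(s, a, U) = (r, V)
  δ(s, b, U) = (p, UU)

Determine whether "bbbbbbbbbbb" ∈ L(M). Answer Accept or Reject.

One accepting computation: (p, bbbbbbbbbbb, $) ⊢ (q, bbbbbbbbbb, V$) ⊢ (q, bbbbbbbbb, UV$) ⊢ (q, bbbbbbbb, UV$) ⊢ (q, bbbbbbb, UV$) ⊢ (q, bbbbbb, UV$) ⊢ (q, bbbbb, UV$) ⊢ (q, bbbb, UV$) ⊢ (q, bbb, UV$) ⊢ (q, bb, UV$) ⊢ (q, b, UV$) ⊢ (q, ε, UV$)
All input consumed and state q ∈ F.

Accept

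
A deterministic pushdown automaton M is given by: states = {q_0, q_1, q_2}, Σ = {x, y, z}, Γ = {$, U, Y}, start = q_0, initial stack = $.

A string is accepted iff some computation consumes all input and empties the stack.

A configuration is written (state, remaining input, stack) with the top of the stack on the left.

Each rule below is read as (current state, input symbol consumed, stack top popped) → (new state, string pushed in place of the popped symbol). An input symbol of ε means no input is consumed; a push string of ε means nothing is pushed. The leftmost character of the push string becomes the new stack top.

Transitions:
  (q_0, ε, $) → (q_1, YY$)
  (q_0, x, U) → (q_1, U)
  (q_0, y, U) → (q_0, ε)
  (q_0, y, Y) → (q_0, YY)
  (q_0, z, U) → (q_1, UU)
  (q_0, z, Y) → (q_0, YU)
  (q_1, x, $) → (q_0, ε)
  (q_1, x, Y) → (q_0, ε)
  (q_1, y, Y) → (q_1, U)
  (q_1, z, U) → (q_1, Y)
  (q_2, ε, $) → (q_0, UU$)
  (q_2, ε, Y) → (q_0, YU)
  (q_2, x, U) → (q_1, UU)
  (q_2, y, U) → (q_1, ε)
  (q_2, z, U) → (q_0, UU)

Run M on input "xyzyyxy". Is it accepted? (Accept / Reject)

(q_0, xyzyyxy, $)
  ε-move, top $: go to q_1, push YY$ → (q_1, xyzyyxy, YY$)
  read x, top Y: go to q_0, push ε → (q_0, yzyyxy, Y$)
  read y, top Y: go to q_0, push YY → (q_0, zyyxy, YY$)
  read z, top Y: go to q_0, push YU → (q_0, yyxy, YUY$)
  read y, top Y: go to q_0, push YY → (q_0, yxy, YYUY$)
  read y, top Y: go to q_0, push YY → (q_0, xy, YYYUY$)
No transition applies at (q_0, xy, YYYUY$); input not fully consumed.

Reject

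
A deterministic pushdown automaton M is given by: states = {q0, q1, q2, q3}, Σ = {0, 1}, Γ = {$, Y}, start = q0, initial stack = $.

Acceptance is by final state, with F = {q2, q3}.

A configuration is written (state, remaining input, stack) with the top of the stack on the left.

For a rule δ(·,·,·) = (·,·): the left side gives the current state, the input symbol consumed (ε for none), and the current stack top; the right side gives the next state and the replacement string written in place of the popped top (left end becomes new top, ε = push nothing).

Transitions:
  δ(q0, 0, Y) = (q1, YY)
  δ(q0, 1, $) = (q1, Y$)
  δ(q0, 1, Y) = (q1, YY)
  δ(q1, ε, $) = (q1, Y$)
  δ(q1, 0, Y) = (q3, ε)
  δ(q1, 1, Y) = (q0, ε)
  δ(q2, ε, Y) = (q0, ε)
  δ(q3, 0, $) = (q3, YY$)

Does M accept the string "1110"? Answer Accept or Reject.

(q0, 1110, $)
  read 1, top $: go to q1, push Y$ → (q1, 110, Y$)
  read 1, top Y: go to q0, push ε → (q0, 10, $)
  read 1, top $: go to q1, push Y$ → (q1, 0, Y$)
  read 0, top Y: go to q3, push ε → (q3, ε, $)
All input consumed; state q3 ∈ F.

Accept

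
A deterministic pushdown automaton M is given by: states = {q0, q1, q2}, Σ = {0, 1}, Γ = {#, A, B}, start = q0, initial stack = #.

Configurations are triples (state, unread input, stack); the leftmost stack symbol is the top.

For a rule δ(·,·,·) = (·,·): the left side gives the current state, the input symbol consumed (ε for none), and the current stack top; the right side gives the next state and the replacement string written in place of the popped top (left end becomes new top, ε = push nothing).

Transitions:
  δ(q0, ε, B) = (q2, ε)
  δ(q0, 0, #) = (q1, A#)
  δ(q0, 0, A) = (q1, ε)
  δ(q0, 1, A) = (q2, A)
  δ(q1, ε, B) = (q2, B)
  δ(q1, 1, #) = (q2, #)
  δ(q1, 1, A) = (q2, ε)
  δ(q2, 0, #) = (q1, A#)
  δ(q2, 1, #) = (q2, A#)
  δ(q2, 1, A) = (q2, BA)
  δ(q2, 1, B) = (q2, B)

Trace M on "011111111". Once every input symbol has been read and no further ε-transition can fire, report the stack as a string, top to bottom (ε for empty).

(q0, 011111111, #) ⊢ (q1, 11111111, A#) ⊢ (q2, 1111111, #) ⊢ (q2, 111111, A#) ⊢ (q2, 11111, BA#) ⊢ (q2, 1111, BA#) ⊢ (q2, 111, BA#) ⊢ (q2, 11, BA#) ⊢ (q2, 1, BA#) ⊢ (q2, ε, BA#)
All input consumed in state q2 with stack BA#.

BA#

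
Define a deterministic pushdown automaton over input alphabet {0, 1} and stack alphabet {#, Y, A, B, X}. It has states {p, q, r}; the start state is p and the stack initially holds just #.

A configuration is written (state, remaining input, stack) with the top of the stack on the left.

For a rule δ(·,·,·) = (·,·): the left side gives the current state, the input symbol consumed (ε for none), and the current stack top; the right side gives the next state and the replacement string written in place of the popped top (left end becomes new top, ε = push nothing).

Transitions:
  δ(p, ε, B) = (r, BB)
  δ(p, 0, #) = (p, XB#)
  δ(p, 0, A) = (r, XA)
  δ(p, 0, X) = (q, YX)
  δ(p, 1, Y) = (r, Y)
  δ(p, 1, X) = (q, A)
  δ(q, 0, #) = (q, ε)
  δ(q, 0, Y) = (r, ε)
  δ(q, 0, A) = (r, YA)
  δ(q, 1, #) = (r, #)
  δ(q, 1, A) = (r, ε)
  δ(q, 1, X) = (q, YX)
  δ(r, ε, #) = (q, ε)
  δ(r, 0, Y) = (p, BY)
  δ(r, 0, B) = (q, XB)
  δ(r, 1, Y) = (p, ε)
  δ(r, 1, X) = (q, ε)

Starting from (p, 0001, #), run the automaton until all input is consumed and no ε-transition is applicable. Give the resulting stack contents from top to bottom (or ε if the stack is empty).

B#

(p, 0001, #)
  read 0, top #: go to p, push XB# → (p, 001, XB#)
  read 0, top X: go to q, push YX → (q, 01, YXB#)
  read 0, top Y: go to r, push ε → (r, 1, XB#)
  read 1, top X: go to q, push ε → (q, ε, B#)
All input consumed in state q with stack B#.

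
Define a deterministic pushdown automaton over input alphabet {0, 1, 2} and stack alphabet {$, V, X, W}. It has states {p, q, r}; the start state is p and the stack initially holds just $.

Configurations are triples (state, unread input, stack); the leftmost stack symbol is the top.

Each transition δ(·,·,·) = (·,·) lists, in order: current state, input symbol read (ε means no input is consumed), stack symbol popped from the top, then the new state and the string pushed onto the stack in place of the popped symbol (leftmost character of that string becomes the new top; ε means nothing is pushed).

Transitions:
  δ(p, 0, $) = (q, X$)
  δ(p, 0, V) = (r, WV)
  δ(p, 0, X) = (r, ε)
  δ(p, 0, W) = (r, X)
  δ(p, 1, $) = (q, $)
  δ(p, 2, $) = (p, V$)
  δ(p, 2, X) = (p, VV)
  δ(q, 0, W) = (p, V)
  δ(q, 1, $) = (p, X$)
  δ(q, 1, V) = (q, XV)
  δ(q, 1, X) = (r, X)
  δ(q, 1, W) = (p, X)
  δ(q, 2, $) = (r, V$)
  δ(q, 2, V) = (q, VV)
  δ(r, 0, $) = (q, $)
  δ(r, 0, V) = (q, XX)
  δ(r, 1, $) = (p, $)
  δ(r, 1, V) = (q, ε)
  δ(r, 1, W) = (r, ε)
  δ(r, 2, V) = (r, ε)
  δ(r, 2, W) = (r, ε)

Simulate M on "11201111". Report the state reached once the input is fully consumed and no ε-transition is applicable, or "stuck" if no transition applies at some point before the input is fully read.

r

(p, 11201111, $) ⊢ (q, 1201111, $) ⊢ (p, 201111, X$) ⊢ (p, 01111, VV$) ⊢ (r, 1111, WVV$) ⊢ (r, 111, VV$) ⊢ (q, 11, V$) ⊢ (q, 1, XV$) ⊢ (r, ε, XV$)
All input consumed; M is in state r.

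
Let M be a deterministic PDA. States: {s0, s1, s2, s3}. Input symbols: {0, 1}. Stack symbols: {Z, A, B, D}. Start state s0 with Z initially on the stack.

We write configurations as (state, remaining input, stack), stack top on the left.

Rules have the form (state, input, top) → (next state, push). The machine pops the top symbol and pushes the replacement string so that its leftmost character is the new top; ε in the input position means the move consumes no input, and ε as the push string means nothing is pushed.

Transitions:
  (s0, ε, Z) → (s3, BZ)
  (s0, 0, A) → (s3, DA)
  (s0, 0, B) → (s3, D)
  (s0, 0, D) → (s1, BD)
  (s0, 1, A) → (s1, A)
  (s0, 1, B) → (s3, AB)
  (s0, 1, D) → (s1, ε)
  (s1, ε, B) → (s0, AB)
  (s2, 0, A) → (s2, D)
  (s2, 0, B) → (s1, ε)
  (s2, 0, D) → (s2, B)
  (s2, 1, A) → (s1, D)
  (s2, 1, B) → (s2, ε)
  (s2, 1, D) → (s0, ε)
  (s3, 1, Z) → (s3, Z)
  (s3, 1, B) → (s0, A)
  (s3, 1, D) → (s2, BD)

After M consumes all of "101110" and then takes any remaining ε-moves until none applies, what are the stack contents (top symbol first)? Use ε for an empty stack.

(s0, 101110, Z) ⊢ (s3, 101110, BZ) ⊢ (s0, 01110, AZ) ⊢ (s3, 1110, DAZ) ⊢ (s2, 110, BDAZ) ⊢ (s2, 10, DAZ) ⊢ (s0, 0, AZ) ⊢ (s3, ε, DAZ)
All input consumed in state s3 with stack DAZ.

DAZ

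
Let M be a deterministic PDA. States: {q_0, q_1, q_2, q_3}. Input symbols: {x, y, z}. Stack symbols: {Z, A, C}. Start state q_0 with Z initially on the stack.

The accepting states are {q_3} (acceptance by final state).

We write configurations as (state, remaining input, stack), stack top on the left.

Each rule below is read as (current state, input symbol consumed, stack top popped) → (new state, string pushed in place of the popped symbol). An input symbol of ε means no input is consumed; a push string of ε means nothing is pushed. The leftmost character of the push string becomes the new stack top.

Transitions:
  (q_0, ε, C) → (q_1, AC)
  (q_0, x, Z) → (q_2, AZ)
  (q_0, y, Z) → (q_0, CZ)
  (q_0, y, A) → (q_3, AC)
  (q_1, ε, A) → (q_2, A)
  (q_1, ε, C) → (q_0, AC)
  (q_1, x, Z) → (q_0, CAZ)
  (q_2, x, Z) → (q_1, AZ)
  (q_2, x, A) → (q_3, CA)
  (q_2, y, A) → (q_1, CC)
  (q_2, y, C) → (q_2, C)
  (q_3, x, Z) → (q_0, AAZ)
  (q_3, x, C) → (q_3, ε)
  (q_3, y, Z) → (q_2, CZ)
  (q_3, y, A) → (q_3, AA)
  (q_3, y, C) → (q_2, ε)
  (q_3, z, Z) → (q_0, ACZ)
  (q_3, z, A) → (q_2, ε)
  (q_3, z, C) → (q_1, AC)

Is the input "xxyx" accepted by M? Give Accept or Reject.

(q_0, xxyx, Z)
  read x, top Z: go to q_2, push AZ → (q_2, xyx, AZ)
  read x, top A: go to q_3, push CA → (q_3, yx, CAZ)
  read y, top C: go to q_2, push ε → (q_2, x, AZ)
  read x, top A: go to q_3, push CA → (q_3, ε, CAZ)
All input consumed; state q_3 ∈ F.

Accept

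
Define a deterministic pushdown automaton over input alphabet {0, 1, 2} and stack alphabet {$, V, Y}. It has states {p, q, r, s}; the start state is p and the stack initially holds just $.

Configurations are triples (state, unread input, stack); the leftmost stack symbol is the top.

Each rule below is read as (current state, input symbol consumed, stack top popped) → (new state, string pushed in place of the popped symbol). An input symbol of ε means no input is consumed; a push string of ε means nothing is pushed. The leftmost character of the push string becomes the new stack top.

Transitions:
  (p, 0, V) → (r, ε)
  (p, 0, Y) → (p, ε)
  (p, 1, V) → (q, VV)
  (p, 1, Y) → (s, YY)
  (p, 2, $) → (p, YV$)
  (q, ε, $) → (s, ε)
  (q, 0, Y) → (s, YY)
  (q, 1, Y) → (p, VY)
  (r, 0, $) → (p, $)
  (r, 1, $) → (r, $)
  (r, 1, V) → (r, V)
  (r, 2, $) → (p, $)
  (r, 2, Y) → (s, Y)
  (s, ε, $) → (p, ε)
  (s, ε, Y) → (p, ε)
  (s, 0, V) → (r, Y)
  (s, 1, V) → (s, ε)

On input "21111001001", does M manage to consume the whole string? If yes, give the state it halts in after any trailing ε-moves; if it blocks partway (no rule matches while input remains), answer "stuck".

stuck

(p, 21111001001, $) ⊢ (p, 1111001001, YV$) ⊢ (s, 111001001, YYV$) ⊢ (p, 111001001, YV$) ⊢ (s, 11001001, YYV$) ⊢ (p, 11001001, YV$) ⊢ (s, 1001001, YYV$) ⊢ (p, 1001001, YV$) ⊢ (s, 001001, YYV$) ⊢ (p, 001001, YV$) ⊢ (p, 01001, V$) ⊢ (r, 1001, $) ⊢ (r, 001, $) ⊢ (p, 01, $)
No transition for (p, 0, top $); M blocks with input 01 remaining.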